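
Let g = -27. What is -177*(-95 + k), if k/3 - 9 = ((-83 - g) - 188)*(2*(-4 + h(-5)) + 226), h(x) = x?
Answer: 26961348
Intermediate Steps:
k = -152229 (k = 27 + 3*(((-83 - 1*(-27)) - 188)*(2*(-4 - 5) + 226)) = 27 + 3*(((-83 + 27) - 188)*(2*(-9) + 226)) = 27 + 3*((-56 - 188)*(-18 + 226)) = 27 + 3*(-244*208) = 27 + 3*(-50752) = 27 - 152256 = -152229)
-177*(-95 + k) = -177*(-95 - 152229) = -177*(-152324) = 26961348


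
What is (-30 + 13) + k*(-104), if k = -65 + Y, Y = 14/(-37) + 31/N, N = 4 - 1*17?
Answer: 260123/37 ≈ 7030.4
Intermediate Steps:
N = -13 (N = 4 - 17 = -13)
Y = -1329/481 (Y = 14/(-37) + 31/(-13) = 14*(-1/37) + 31*(-1/13) = -14/37 - 31/13 = -1329/481 ≈ -2.7630)
k = -32594/481 (k = -65 - 1329/481 = -32594/481 ≈ -67.763)
(-30 + 13) + k*(-104) = (-30 + 13) - 32594/481*(-104) = -17 + 260752/37 = 260123/37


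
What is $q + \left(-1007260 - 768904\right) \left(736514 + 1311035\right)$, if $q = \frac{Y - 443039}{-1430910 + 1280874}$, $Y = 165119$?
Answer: $- \frac{45470695623892948}{12503} \approx -3.6368 \cdot 10^{12}$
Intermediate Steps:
$q = \frac{23160}{12503}$ ($q = \frac{165119 - 443039}{-1430910 + 1280874} = - \frac{277920}{-150036} = \left(-277920\right) \left(- \frac{1}{150036}\right) = \frac{23160}{12503} \approx 1.8524$)
$q + \left(-1007260 - 768904\right) \left(736514 + 1311035\right) = \frac{23160}{12503} + \left(-1007260 - 768904\right) \left(736514 + 1311035\right) = \frac{23160}{12503} - 3636782822036 = - \frac{45470695623892948}{12503}$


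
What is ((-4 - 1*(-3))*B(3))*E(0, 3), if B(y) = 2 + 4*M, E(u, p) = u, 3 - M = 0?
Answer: 0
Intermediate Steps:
M = 3 (M = 3 - 1*0 = 3 + 0 = 3)
B(y) = 14 (B(y) = 2 + 4*3 = 2 + 12 = 14)
((-4 - 1*(-3))*B(3))*E(0, 3) = ((-4 - 1*(-3))*14)*0 = ((-4 + 3)*14)*0 = -1*14*0 = -14*0 = 0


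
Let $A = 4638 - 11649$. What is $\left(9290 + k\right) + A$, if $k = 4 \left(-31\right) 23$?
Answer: $-573$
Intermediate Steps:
$k = -2852$ ($k = \left(-124\right) 23 = -2852$)
$A = -7011$
$\left(9290 + k\right) + A = \left(9290 - 2852\right) - 7011 = 6438 - 7011 = -573$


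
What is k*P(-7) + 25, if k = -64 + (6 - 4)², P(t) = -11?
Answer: 685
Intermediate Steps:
k = -60 (k = -64 + 2² = -64 + 4 = -60)
k*P(-7) + 25 = -60*(-11) + 25 = 660 + 25 = 685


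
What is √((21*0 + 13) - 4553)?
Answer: 2*I*√1135 ≈ 67.38*I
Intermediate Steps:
√((21*0 + 13) - 4553) = √((0 + 13) - 4553) = √(13 - 4553) = √(-4540) = 2*I*√1135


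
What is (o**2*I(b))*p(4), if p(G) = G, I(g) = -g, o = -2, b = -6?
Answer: 96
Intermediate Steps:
(o**2*I(b))*p(4) = ((-2)**2*(-1*(-6)))*4 = (4*6)*4 = 24*4 = 96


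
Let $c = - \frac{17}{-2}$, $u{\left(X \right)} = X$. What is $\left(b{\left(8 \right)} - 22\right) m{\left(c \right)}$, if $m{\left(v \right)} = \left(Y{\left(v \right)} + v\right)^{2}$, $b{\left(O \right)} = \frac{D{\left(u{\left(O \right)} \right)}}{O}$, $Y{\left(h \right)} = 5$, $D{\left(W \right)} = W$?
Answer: $- \frac{15309}{4} \approx -3827.3$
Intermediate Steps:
$c = \frac{17}{2}$ ($c = \left(-17\right) \left(- \frac{1}{2}\right) = \frac{17}{2} \approx 8.5$)
$b{\left(O \right)} = 1$ ($b{\left(O \right)} = \frac{O}{O} = 1$)
$m{\left(v \right)} = \left(5 + v\right)^{2}$
$\left(b{\left(8 \right)} - 22\right) m{\left(c \right)} = \left(1 - 22\right) \left(5 + \frac{17}{2}\right)^{2} = - 21 \left(\frac{27}{2}\right)^{2} = \left(-21\right) \frac{729}{4} = - \frac{15309}{4}$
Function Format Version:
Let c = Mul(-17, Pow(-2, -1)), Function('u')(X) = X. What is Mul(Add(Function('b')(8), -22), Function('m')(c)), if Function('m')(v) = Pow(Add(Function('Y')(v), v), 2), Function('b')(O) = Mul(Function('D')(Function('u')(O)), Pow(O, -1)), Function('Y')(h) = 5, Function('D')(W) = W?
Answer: Rational(-15309, 4) ≈ -3827.3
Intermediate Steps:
c = Rational(17, 2) (c = Mul(-17, Rational(-1, 2)) = Rational(17, 2) ≈ 8.5000)
Function('b')(O) = 1 (Function('b')(O) = Mul(O, Pow(O, -1)) = 1)
Function('m')(v) = Pow(Add(5, v), 2)
Mul(Add(Function('b')(8), -22), Function('m')(c)) = Mul(Add(1, -22), Pow(Add(5, Rational(17, 2)), 2)) = Mul(-21, Pow(Rational(27, 2), 2)) = Mul(-21, Rational(729, 4)) = Rational(-15309, 4)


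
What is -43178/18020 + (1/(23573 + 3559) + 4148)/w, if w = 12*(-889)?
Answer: -213612576001/76702706640 ≈ -2.7849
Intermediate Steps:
w = -10668
-43178/18020 + (1/(23573 + 3559) + 4148)/w = -43178/18020 + (1/(23573 + 3559) + 4148)/(-10668) = -43178*1/18020 + (1/27132 + 4148)*(-1/10668) = -21589/9010 + (1/27132 + 4148)*(-1/10668) = -21589/9010 + (112543537/27132)*(-1/10668) = -21589/9010 - 112543537/289444176 = -213612576001/76702706640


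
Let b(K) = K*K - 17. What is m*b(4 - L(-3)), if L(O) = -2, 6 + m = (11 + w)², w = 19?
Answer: 16986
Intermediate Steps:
m = 894 (m = -6 + (11 + 19)² = -6 + 30² = -6 + 900 = 894)
b(K) = -17 + K² (b(K) = K² - 17 = -17 + K²)
m*b(4 - L(-3)) = 894*(-17 + (4 - 1*(-2))²) = 894*(-17 + (4 + 2)²) = 894*(-17 + 6²) = 894*(-17 + 36) = 894*19 = 16986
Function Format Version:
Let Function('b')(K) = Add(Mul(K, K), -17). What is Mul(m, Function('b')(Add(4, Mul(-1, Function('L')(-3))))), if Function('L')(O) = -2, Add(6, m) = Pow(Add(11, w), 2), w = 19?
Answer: 16986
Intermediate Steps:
m = 894 (m = Add(-6, Pow(Add(11, 19), 2)) = Add(-6, Pow(30, 2)) = Add(-6, 900) = 894)
Function('b')(K) = Add(-17, Pow(K, 2)) (Function('b')(K) = Add(Pow(K, 2), -17) = Add(-17, Pow(K, 2)))
Mul(m, Function('b')(Add(4, Mul(-1, Function('L')(-3))))) = Mul(894, Add(-17, Pow(Add(4, Mul(-1, -2)), 2))) = Mul(894, Add(-17, Pow(Add(4, 2), 2))) = Mul(894, Add(-17, Pow(6, 2))) = Mul(894, Add(-17, 36)) = Mul(894, 19) = 16986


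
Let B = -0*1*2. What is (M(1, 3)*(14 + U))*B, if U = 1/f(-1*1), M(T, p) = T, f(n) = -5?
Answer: 0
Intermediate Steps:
B = 0 (B = -0*2 = -1*0 = 0)
U = -1/5 (U = 1/(-5) = -1/5 ≈ -0.20000)
(M(1, 3)*(14 + U))*B = (1*(14 - 1/5))*0 = (1*(69/5))*0 = (69/5)*0 = 0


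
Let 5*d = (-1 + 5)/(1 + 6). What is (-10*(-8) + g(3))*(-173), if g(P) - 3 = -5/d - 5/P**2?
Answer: -240989/36 ≈ -6694.1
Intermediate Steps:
d = 4/35 (d = ((-1 + 5)/(1 + 6))/5 = (4/7)/5 = (4*(1/7))/5 = (1/5)*(4/7) = 4/35 ≈ 0.11429)
g(P) = -163/4 - 5/P**2 (g(P) = 3 + (-5/4/35 - 5/P**2) = 3 + (-5*35/4 - 5/P**2) = 3 + (-175/4 - 5/P**2) = -163/4 - 5/P**2)
(-10*(-8) + g(3))*(-173) = (-10*(-8) + (-163/4 - 5/3**2))*(-173) = (80 + (-163/4 - 5*1/9))*(-173) = (80 + (-163/4 - 5/9))*(-173) = (80 - 1487/36)*(-173) = (1393/36)*(-173) = -240989/36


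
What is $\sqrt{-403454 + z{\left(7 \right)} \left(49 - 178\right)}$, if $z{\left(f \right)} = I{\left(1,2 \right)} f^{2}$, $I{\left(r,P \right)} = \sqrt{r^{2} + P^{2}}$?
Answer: $\sqrt{-403454 - 6321 \sqrt{5}} \approx 646.21 i$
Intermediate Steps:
$I{\left(r,P \right)} = \sqrt{P^{2} + r^{2}}$
$z{\left(f \right)} = \sqrt{5} f^{2}$ ($z{\left(f \right)} = \sqrt{2^{2} + 1^{2}} f^{2} = \sqrt{4 + 1} f^{2} = \sqrt{5} f^{2}$)
$\sqrt{-403454 + z{\left(7 \right)} \left(49 - 178\right)} = \sqrt{-403454 + \sqrt{5} \cdot 7^{2} \left(49 - 178\right)} = \sqrt{-403454 + \sqrt{5} \cdot 49 \left(-129\right)} = \sqrt{-403454 + 49 \sqrt{5} \left(-129\right)} = \sqrt{-403454 - 6321 \sqrt{5}}$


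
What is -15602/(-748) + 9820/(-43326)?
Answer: 167156723/8101962 ≈ 20.632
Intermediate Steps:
-15602/(-748) + 9820/(-43326) = -15602*(-1/748) + 9820*(-1/43326) = 7801/374 - 4910/21663 = 167156723/8101962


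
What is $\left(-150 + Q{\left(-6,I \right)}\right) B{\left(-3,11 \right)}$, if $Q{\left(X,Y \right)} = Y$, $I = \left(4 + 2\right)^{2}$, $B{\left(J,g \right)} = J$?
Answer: $342$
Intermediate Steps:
$I = 36$ ($I = 6^{2} = 36$)
$\left(-150 + Q{\left(-6,I \right)}\right) B{\left(-3,11 \right)} = \left(-150 + 36\right) \left(-3\right) = \left(-114\right) \left(-3\right) = 342$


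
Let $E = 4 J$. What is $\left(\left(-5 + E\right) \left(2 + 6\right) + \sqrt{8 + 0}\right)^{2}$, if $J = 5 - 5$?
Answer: $1608 - 160 \sqrt{2} \approx 1381.7$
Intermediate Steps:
$J = 0$
$E = 0$ ($E = 4 \cdot 0 = 0$)
$\left(\left(-5 + E\right) \left(2 + 6\right) + \sqrt{8 + 0}\right)^{2} = \left(\left(-5 + 0\right) \left(2 + 6\right) + \sqrt{8 + 0}\right)^{2} = \left(\left(-5\right) 8 + \sqrt{8}\right)^{2} = \left(-40 + 2 \sqrt{2}\right)^{2}$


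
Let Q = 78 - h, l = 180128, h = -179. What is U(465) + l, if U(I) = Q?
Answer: 180385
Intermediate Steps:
Q = 257 (Q = 78 - 1*(-179) = 78 + 179 = 257)
U(I) = 257
U(465) + l = 257 + 180128 = 180385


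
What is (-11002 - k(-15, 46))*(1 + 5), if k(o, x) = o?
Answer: -65922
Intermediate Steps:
(-11002 - k(-15, 46))*(1 + 5) = (-11002 - 1*(-15))*(1 + 5) = (-11002 + 15)*6 = -10987*6 = -65922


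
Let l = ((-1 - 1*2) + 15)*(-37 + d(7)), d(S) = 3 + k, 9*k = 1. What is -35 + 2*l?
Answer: -2545/3 ≈ -848.33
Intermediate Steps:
k = 1/9 (k = (1/9)*1 = 1/9 ≈ 0.11111)
d(S) = 28/9 (d(S) = 3 + 1/9 = 28/9)
l = -1220/3 (l = ((-1 - 1*2) + 15)*(-37 + 28/9) = ((-1 - 2) + 15)*(-305/9) = (-3 + 15)*(-305/9) = 12*(-305/9) = -1220/3 ≈ -406.67)
-35 + 2*l = -35 + 2*(-1220/3) = -35 - 2440/3 = -2545/3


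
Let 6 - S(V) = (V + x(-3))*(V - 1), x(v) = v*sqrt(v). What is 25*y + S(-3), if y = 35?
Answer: 869 - 12*I*sqrt(3) ≈ 869.0 - 20.785*I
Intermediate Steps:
x(v) = v**(3/2)
S(V) = 6 - (-1 + V)*(V - 3*I*sqrt(3)) (S(V) = 6 - (V + (-3)**(3/2))*(V - 1) = 6 - (V - 3*I*sqrt(3))*(-1 + V) = 6 - (-1 + V)*(V - 3*I*sqrt(3)))
25*y + S(-3) = 25*35 + (6 - 3 - 1*(-3)**2 - 3*I*sqrt(3) + 3*I*(-3)*sqrt(3)) = 875 + (6 - 3 - 1*9 - 3*I*sqrt(3) - 9*I*sqrt(3)) = 875 + (6 - 3 - 9 - 3*I*sqrt(3) - 9*I*sqrt(3)) = 875 + (-6 - 12*I*sqrt(3)) = 869 - 12*I*sqrt(3)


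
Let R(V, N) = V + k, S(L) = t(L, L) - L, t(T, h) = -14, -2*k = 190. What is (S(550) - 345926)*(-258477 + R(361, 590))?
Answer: 89467529390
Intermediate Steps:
k = -95 (k = -1/2*190 = -95)
S(L) = -14 - L
R(V, N) = -95 + V (R(V, N) = V - 95 = -95 + V)
(S(550) - 345926)*(-258477 + R(361, 590)) = ((-14 - 1*550) - 345926)*(-258477 + (-95 + 361)) = ((-14 - 550) - 345926)*(-258477 + 266) = (-564 - 345926)*(-258211) = -346490*(-258211) = 89467529390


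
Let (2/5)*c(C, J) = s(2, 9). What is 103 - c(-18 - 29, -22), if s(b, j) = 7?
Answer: 171/2 ≈ 85.500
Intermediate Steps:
c(C, J) = 35/2 (c(C, J) = (5/2)*7 = 35/2)
103 - c(-18 - 29, -22) = 103 - 1*35/2 = 103 - 35/2 = 171/2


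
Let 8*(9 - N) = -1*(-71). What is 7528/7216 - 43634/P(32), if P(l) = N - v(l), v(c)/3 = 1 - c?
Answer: -314161899/671990 ≈ -467.51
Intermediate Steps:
v(c) = 3 - 3*c (v(c) = 3*(1 - c) = 3 - 3*c)
N = ⅛ (N = 9 - (-1)*(-71)/8 = 9 - ⅛*71 = 9 - 71/8 = ⅛ ≈ 0.12500)
P(l) = -23/8 + 3*l (P(l) = ⅛ - (3 - 3*l) = ⅛ + (-3 + 3*l) = -23/8 + 3*l)
7528/7216 - 43634/P(32) = 7528/7216 - 43634/(-23/8 + 3*32) = 7528*(1/7216) - 43634/(-23/8 + 96) = 941/902 - 43634/745/8 = 941/902 - 43634*8/745 = 941/902 - 349072/745 = -314161899/671990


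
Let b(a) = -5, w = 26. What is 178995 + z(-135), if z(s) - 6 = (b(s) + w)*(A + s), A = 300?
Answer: 182466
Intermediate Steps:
z(s) = 6306 + 21*s (z(s) = 6 + (-5 + 26)*(300 + s) = 6 + 21*(300 + s) = 6 + (6300 + 21*s) = 6306 + 21*s)
178995 + z(-135) = 178995 + (6306 + 21*(-135)) = 178995 + (6306 - 2835) = 178995 + 3471 = 182466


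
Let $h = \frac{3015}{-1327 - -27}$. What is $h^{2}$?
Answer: $\frac{363609}{67600} \approx 5.3788$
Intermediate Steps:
$h = - \frac{603}{260}$ ($h = \frac{3015}{-1327 + 27} = \frac{3015}{-1300} = 3015 \left(- \frac{1}{1300}\right) = - \frac{603}{260} \approx -2.3192$)
$h^{2} = \left(- \frac{603}{260}\right)^{2} = \frac{363609}{67600}$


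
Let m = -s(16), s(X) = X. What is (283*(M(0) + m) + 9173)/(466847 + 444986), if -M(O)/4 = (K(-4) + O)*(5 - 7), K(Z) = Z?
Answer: -4411/911833 ≈ -0.0048375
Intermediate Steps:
M(O) = -32 + 8*O (M(O) = -4*(-4 + O)*(5 - 7) = -4*(-4 + O)*(-2) = -4*(8 - 2*O) = -32 + 8*O)
m = -16 (m = -1*16 = -16)
(283*(M(0) + m) + 9173)/(466847 + 444986) = (283*((-32 + 8*0) - 16) + 9173)/(466847 + 444986) = (283*((-32 + 0) - 16) + 9173)/911833 = (283*(-32 - 16) + 9173)*(1/911833) = (283*(-48) + 9173)*(1/911833) = (-13584 + 9173)*(1/911833) = -4411*1/911833 = -4411/911833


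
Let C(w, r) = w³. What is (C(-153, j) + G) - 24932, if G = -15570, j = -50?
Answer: -3622079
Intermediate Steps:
(C(-153, j) + G) - 24932 = ((-153)³ - 15570) - 24932 = (-3581577 - 15570) - 24932 = -3597147 - 24932 = -3622079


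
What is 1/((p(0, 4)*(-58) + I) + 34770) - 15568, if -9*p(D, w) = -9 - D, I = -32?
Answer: -539898239/34680 ≈ -15568.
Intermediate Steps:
p(D, w) = 1 + D/9 (p(D, w) = -(-9 - D)/9 = 1 + D/9)
1/((p(0, 4)*(-58) + I) + 34770) - 15568 = 1/(((1 + (⅑)*0)*(-58) - 32) + 34770) - 15568 = 1/(((1 + 0)*(-58) - 32) + 34770) - 15568 = 1/((1*(-58) - 32) + 34770) - 15568 = 1/((-58 - 32) + 34770) - 15568 = 1/(-90 + 34770) - 15568 = 1/34680 - 15568 = -539898239/34680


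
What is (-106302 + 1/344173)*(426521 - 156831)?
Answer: -9866953379894050/344173 ≈ -2.8669e+10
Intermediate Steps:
(-106302 + 1/344173)*(426521 - 156831) = (-106302 + 1/344173)*269690 = -36586278245/344173*269690 = -9866953379894050/344173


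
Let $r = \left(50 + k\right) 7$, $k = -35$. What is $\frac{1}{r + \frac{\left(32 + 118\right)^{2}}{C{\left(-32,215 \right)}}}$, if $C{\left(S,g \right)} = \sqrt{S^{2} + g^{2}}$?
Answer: $\frac{330743}{978015} - \frac{100 \sqrt{47249}}{65201} \approx 0.0047959$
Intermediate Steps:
$r = 105$ ($r = \left(50 - 35\right) 7 = 15 \cdot 7 = 105$)
$\frac{1}{r + \frac{\left(32 + 118\right)^{2}}{C{\left(-32,215 \right)}}} = \frac{1}{105 + \frac{\left(32 + 118\right)^{2}}{\sqrt{\left(-32\right)^{2} + 215^{2}}}} = \frac{1}{105 + \frac{150^{2}}{\sqrt{1024 + 46225}}} = \frac{1}{105 + \frac{22500}{\sqrt{47249}}} = \frac{1}{105 + 22500 \frac{\sqrt{47249}}{47249}} = \frac{1}{105 + \frac{22500 \sqrt{47249}}{47249}}$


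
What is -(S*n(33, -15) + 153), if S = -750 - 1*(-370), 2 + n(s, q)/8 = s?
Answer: 94087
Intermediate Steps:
n(s, q) = -16 + 8*s
S = -380 (S = -750 + 370 = -380)
-(S*n(33, -15) + 153) = -(-380*(-16 + 8*33) + 153) = -(-380*(-16 + 264) + 153) = -(-380*248 + 153) = -(-94240 + 153) = -1*(-94087) = 94087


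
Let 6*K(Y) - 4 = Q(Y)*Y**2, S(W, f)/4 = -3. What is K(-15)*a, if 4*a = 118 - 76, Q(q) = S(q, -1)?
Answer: -4718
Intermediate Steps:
S(W, f) = -12 (S(W, f) = 4*(-3) = -12)
Q(q) = -12
K(Y) = 2/3 - 2*Y**2 (K(Y) = 2/3 + (-12*Y**2)/6 = 2/3 - 2*Y**2)
a = 21/2 (a = (118 - 76)/4 = (1/4)*42 = 21/2 ≈ 10.500)
K(-15)*a = (2/3 - 2*(-15)**2)*(21/2) = (2/3 - 2*225)*(21/2) = (2/3 - 450)*(21/2) = -1348/3*21/2 = -4718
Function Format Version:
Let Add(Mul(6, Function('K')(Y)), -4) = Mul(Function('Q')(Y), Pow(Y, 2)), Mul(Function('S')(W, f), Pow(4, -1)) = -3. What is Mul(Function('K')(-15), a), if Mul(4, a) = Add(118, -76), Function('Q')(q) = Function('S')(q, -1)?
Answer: -4718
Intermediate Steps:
Function('S')(W, f) = -12 (Function('S')(W, f) = Mul(4, -3) = -12)
Function('Q')(q) = -12
Function('K')(Y) = Add(Rational(2, 3), Mul(-2, Pow(Y, 2))) (Function('K')(Y) = Add(Rational(2, 3), Mul(Rational(1, 6), Mul(-12, Pow(Y, 2)))) = Add(Rational(2, 3), Mul(-2, Pow(Y, 2))))
a = Rational(21, 2) (a = Mul(Rational(1, 4), Add(118, -76)) = Mul(Rational(1, 4), 42) = Rational(21, 2) ≈ 10.500)
Mul(Function('K')(-15), a) = Mul(Add(Rational(2, 3), Mul(-2, Pow(-15, 2))), Rational(21, 2)) = Mul(Add(Rational(2, 3), Mul(-2, 225)), Rational(21, 2)) = Mul(Add(Rational(2, 3), -450), Rational(21, 2)) = Mul(Rational(-1348, 3), Rational(21, 2)) = -4718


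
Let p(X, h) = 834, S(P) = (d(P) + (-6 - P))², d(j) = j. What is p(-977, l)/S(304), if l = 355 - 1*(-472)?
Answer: 139/6 ≈ 23.167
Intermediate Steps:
S(P) = 36 (S(P) = (P + (-6 - P))² = (-6)² = 36)
l = 827 (l = 355 + 472 = 827)
p(-977, l)/S(304) = 834/36 = 834*(1/36) = 139/6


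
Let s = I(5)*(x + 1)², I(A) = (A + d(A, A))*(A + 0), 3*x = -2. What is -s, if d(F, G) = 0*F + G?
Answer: -50/9 ≈ -5.5556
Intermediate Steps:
x = -⅔ (x = (⅓)*(-2) = -⅔ ≈ -0.66667)
d(F, G) = G (d(F, G) = 0 + G = G)
I(A) = 2*A² (I(A) = (A + A)*(A + 0) = (2*A)*A = 2*A²)
s = 50/9 (s = (2*5²)*(-⅔ + 1)² = (2*25)*(⅓)² = 50*(⅑) = 50/9 ≈ 5.5556)
-s = -1*50/9 = -50/9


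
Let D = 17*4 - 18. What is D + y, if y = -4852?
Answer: -4802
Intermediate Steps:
D = 50 (D = 68 - 18 = 50)
D + y = 50 - 4852 = -4802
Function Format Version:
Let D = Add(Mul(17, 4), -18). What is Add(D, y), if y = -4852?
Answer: -4802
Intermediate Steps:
D = 50 (D = Add(68, -18) = 50)
Add(D, y) = Add(50, -4852) = -4802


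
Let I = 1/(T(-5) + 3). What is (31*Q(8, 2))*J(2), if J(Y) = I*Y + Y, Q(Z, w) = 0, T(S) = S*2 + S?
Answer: 0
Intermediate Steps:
T(S) = 3*S (T(S) = 2*S + S = 3*S)
I = -1/12 (I = 1/(3*(-5) + 3) = 1/(-15 + 3) = 1/(-12) = -1/12 ≈ -0.083333)
J(Y) = 11*Y/12 (J(Y) = -Y/12 + Y = 11*Y/12)
(31*Q(8, 2))*J(2) = (31*0)*((11/12)*2) = 0*(11/6) = 0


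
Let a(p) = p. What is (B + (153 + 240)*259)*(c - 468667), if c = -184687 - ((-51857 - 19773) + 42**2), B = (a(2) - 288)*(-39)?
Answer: -65899718208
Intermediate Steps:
B = 11154 (B = (2 - 288)*(-39) = -286*(-39) = 11154)
c = -114821 (c = -184687 - (-71630 + 1764) = -184687 - 1*(-69866) = -184687 + 69866 = -114821)
(B + (153 + 240)*259)*(c - 468667) = (11154 + (153 + 240)*259)*(-114821 - 468667) = (11154 + 393*259)*(-583488) = (11154 + 101787)*(-583488) = 112941*(-583488) = -65899718208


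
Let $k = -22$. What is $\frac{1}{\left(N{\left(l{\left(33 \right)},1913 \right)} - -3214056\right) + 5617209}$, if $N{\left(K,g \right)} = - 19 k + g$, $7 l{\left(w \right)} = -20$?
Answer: $\frac{1}{8833596} \approx 1.132 \cdot 10^{-7}$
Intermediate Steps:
$l{\left(w \right)} = - \frac{20}{7}$ ($l{\left(w \right)} = \frac{1}{7} \left(-20\right) = - \frac{20}{7}$)
$N{\left(K,g \right)} = 418 + g$ ($N{\left(K,g \right)} = \left(-19\right) \left(-22\right) + g = 418 + g$)
$\frac{1}{\left(N{\left(l{\left(33 \right)},1913 \right)} - -3214056\right) + 5617209} = \frac{1}{\left(\left(418 + 1913\right) - -3214056\right) + 5617209} = \frac{1}{\left(2331 + 3214056\right) + 5617209} = \frac{1}{3216387 + 5617209} = \frac{1}{8833596}$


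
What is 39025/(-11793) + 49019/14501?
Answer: 12179542/171010293 ≈ 0.071221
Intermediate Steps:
39025/(-11793) + 49019/14501 = 39025*(-1/11793) + 49019*(1/14501) = -39025/11793 + 49019/14501 = 12179542/171010293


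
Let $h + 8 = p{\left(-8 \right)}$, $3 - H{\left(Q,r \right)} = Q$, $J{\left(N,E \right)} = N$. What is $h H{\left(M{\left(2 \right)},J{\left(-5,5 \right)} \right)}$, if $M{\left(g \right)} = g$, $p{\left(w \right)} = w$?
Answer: $-16$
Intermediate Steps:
$H{\left(Q,r \right)} = 3 - Q$
$h = -16$ ($h = -8 - 8 = -16$)
$h H{\left(M{\left(2 \right)},J{\left(-5,5 \right)} \right)} = - 16 \left(3 - 2\right) = \left(-16\right) 1 = -16$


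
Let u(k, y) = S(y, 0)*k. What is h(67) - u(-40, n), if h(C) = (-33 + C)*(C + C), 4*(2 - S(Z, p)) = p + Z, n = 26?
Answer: 4376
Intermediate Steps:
S(Z, p) = 2 - Z/4 - p/4 (S(Z, p) = 2 - (p + Z)/4 = 2 - (Z + p)/4 = 2 + (-Z/4 - p/4) = 2 - Z/4 - p/4)
h(C) = 2*C*(-33 + C) (h(C) = (-33 + C)*(2*C) = 2*C*(-33 + C))
u(k, y) = k*(2 - y/4) (u(k, y) = (2 - y/4 - ¼*0)*k = (2 - y/4 + 0)*k = (2 - y/4)*k = k*(2 - y/4))
h(67) - u(-40, n) = 2*67*(-33 + 67) - (-40)*(8 - 1*26)/4 = 2*67*34 - (-40)*(8 - 26)/4 = 4556 - (-40)*(-18)/4 = 4556 - 1*180 = 4556 - 180 = 4376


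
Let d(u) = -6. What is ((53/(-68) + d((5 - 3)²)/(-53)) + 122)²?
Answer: 191219920369/12988816 ≈ 14722.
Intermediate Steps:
((53/(-68) + d((5 - 3)²)/(-53)) + 122)² = ((53/(-68) - 6/(-53)) + 122)² = ((53*(-1/68) - 6*(-1/53)) + 122)² = ((-53/68 + 6/53) + 122)² = (-2401/3604 + 122)² = (437287/3604)² = 191219920369/12988816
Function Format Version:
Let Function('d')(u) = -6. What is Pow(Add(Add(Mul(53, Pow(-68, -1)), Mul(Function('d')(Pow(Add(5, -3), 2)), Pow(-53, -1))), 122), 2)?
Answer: Rational(191219920369, 12988816) ≈ 14722.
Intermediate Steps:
Pow(Add(Add(Mul(53, Pow(-68, -1)), Mul(Function('d')(Pow(Add(5, -3), 2)), Pow(-53, -1))), 122), 2) = Pow(Add(Add(Mul(53, Pow(-68, -1)), Mul(-6, Pow(-53, -1))), 122), 2) = Pow(Add(Add(Mul(53, Rational(-1, 68)), Mul(-6, Rational(-1, 53))), 122), 2) = Pow(Add(Add(Rational(-53, 68), Rational(6, 53)), 122), 2) = Pow(Add(Rational(-2401, 3604), 122), 2) = Pow(Rational(437287, 3604), 2) = Rational(191219920369, 12988816)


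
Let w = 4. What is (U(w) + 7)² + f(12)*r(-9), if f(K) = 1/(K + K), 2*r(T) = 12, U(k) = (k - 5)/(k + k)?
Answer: 3041/64 ≈ 47.516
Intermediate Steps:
U(k) = (-5 + k)/(2*k) (U(k) = (-5 + k)/((2*k)) = (-5 + k)*(1/(2*k)) = (-5 + k)/(2*k))
r(T) = 6 (r(T) = (½)*12 = 6)
f(K) = 1/(2*K)
(U(w) + 7)² + f(12)*r(-9) = ((½)*(-5 + 4)/4 + 7)² + ((½)/12)*6 = ((½)*(¼)*(-1) + 7)² + ((½)*(1/12))*6 = (-⅛ + 7)² + (1/24)*6 = (55/8)² + ¼ = 3025/64 + ¼ = 3041/64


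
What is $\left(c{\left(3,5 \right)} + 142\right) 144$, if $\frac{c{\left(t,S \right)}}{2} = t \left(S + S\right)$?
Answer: $29088$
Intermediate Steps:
$c{\left(t,S \right)} = 4 S t$ ($c{\left(t,S \right)} = 2 t \left(S + S\right) = 2 t 2 S = 2 \cdot 2 S t = 4 S t$)
$\left(c{\left(3,5 \right)} + 142\right) 144 = \left(4 \cdot 5 \cdot 3 + 142\right) 144 = \left(60 + 142\right) 144 = 202 \cdot 144 = 29088$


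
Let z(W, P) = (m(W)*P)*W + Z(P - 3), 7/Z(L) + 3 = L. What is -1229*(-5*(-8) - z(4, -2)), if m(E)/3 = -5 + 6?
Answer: -637851/8 ≈ -79731.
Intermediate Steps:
m(E) = 3 (m(E) = 3*(-5 + 6) = 3*1 = 3)
Z(L) = 7/(-3 + L)
z(W, P) = 7/(-6 + P) + 3*P*W (z(W, P) = (3*P)*W + 7/(-3 + (P - 3)) = 3*P*W + 7/(-3 + (-3 + P)) = 3*P*W + 7/(-6 + P) = 7/(-6 + P) + 3*P*W)
-1229*(-5*(-8) - z(4, -2)) = -1229*(-5*(-8) - (7 + 3*(-2)*4*(-6 - 2))/(-6 - 2)) = -1229*(40 - (7 + 3*(-2)*4*(-8))/(-8)) = -1229*(40 - (-1)*(7 + 192)/8) = -1229*(40 - (-1)*199/8) = -1229*(40 - 1*(-199/8)) = -1229*(40 + 199/8) = -1229*519/8 = -637851/8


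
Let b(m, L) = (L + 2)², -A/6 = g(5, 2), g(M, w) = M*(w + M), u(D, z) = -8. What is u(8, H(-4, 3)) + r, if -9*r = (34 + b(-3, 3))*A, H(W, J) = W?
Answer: 4106/3 ≈ 1368.7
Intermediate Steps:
g(M, w) = M*(M + w)
A = -210 (A = -30*(5 + 2) = -30*7 = -6*35 = -210)
b(m, L) = (2 + L)²
r = 4130/3 (r = -(34 + (2 + 3)²)*(-210)/9 = -(34 + 5²)*(-210)/9 = -(34 + 25)*(-210)/9 = -59*(-210)/9 = -⅑*(-12390) = 4130/3 ≈ 1376.7)
u(8, H(-4, 3)) + r = -8 + 4130/3 = 4106/3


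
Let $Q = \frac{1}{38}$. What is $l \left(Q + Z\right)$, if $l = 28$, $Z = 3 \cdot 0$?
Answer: $\frac{14}{19} \approx 0.73684$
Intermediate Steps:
$Q = \frac{1}{38} \approx 0.026316$
$Z = 0$
$l \left(Q + Z\right) = 28 \left(\frac{1}{38} + 0\right) = 28 \cdot \frac{1}{38} = \frac{14}{19}$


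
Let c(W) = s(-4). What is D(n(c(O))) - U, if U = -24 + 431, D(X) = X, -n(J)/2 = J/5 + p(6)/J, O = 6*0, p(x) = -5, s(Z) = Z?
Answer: -4079/10 ≈ -407.90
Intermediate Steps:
O = 0
c(W) = -4
n(J) = 10/J - 2*J/5 (n(J) = -2*(J/5 - 5/J) = -2*(-5/J + J/5) = 10/J - 2*J/5)
U = 407
D(n(c(O))) - U = (10/(-4) - ⅖*(-4)) - 1*407 = (10*(-¼) + 8/5) - 407 = (-5/2 + 8/5) - 407 = -9/10 - 407 = -4079/10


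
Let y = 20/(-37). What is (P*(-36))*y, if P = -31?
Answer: -22320/37 ≈ -603.24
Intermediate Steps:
y = -20/37 (y = 20*(-1/37) = -20/37 ≈ -0.54054)
(P*(-36))*y = -31*(-36)*(-20/37) = 1116*(-20/37) = -22320/37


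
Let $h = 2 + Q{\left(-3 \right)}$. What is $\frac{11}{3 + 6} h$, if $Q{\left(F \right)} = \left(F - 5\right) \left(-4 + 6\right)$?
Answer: $- \frac{154}{9} \approx -17.111$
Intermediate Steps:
$Q{\left(F \right)} = -10 + 2 F$ ($Q{\left(F \right)} = \left(-5 + F\right) 2 = -10 + 2 F$)
$h = -14$ ($h = 2 + \left(-10 + 2 \left(-3\right)\right) = 2 - 16 = -14$)
$\frac{11}{3 + 6} h = \frac{11}{3 + 6} \left(-14\right) = \frac{11}{9} \left(-14\right) = - \frac{154}{9}$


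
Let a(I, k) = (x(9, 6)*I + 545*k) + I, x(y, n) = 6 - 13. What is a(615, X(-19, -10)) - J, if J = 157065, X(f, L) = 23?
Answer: -148220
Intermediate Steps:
x(y, n) = -7
a(I, k) = -6*I + 545*k (a(I, k) = (-7*I + 545*k) + I = -6*I + 545*k)
a(615, X(-19, -10)) - J = (-6*615 + 545*23) - 1*157065 = (-3690 + 12535) - 157065 = 8845 - 157065 = -148220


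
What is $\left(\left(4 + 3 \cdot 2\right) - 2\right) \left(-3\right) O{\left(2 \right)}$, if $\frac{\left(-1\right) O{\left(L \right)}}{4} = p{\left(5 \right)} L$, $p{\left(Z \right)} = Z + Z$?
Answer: $1920$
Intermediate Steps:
$p{\left(Z \right)} = 2 Z$
$O{\left(L \right)} = - 40 L$ ($O{\left(L \right)} = - 4 \cdot 2 \cdot 5 L = - 4 \cdot 10 L = - 40 L$)
$\left(\left(4 + 3 \cdot 2\right) - 2\right) \left(-3\right) O{\left(2 \right)} = \left(\left(4 + 3 \cdot 2\right) - 2\right) \left(-3\right) \left(\left(-40\right) 2\right) = \left(\left(4 + 6\right) - 2\right) \left(-3\right) \left(-80\right) = \left(10 - 2\right) \left(-3\right) \left(-80\right) = 8 \left(-3\right) \left(-80\right) = \left(-24\right) \left(-80\right) = 1920$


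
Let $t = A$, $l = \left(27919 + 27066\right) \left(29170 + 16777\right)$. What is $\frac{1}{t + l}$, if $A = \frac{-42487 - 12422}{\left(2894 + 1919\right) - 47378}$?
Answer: $\frac{42565}{107536037069084} \approx 3.9582 \cdot 10^{-10}$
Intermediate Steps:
$l = 2526395795$ ($l = 54985 \cdot 45947 = 2526395795$)
$A = \frac{54909}{42565}$ ($A = - \frac{54909}{4813 - 47378} = - \frac{54909}{-42565} = \left(-54909\right) \left(- \frac{1}{42565}\right) = \frac{54909}{42565} \approx 1.29$)
$t = \frac{54909}{42565} \approx 1.29$
$\frac{1}{t + l} = \frac{1}{\frac{54909}{42565} + 2526395795} = \frac{1}{\frac{107536037069084}{42565}} = \frac{42565}{107536037069084}$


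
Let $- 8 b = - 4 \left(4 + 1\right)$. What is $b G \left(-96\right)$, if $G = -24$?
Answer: $5760$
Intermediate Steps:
$b = \frac{5}{2}$ ($b = - \frac{\left(-4\right) \left(4 + 1\right)}{8} = - \frac{\left(-4\right) 5}{8} = \left(- \frac{1}{8}\right) \left(-20\right) = \frac{5}{2} \approx 2.5$)
$b G \left(-96\right) = \frac{5}{2} \left(-24\right) \left(-96\right) = \left(-60\right) \left(-96\right) = 5760$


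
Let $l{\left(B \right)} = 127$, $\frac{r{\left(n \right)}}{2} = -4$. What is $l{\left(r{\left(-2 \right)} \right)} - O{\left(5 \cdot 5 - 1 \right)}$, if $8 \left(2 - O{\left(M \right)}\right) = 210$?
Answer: $\frac{605}{4} \approx 151.25$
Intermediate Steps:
$r{\left(n \right)} = -8$ ($r{\left(n \right)} = 2 \left(-4\right) = -8$)
$O{\left(M \right)} = - \frac{97}{4}$ ($O{\left(M \right)} = 2 - \frac{105}{4} = - \frac{97}{4}$)
$l{\left(r{\left(-2 \right)} \right)} - O{\left(5 \cdot 5 - 1 \right)} = 127 - - \frac{97}{4} = 127 + \frac{97}{4} = \frac{605}{4}$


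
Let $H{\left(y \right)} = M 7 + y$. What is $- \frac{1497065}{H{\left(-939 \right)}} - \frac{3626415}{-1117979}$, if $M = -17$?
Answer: $\frac{1677523978705}{1182821782} \approx 1418.2$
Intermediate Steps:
$H{\left(y \right)} = -119 + y$ ($H{\left(y \right)} = \left(-17\right) 7 + y = -119 + y$)
$- \frac{1497065}{H{\left(-939 \right)}} - \frac{3626415}{-1117979} = - \frac{1497065}{-119 - 939} - \frac{3626415}{-1117979} = - \frac{1497065}{-1058} - - \frac{3626415}{1117979} = \left(-1497065\right) \left(- \frac{1}{1058}\right) + \frac{3626415}{1117979} = \frac{1497065}{1058} + \frac{3626415}{1117979} = \frac{1677523978705}{1182821782}$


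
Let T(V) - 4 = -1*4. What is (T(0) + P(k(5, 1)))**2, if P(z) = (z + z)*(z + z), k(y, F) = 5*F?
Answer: 10000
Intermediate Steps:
T(V) = 0 (T(V) = 4 - 1*4 = 4 - 4 = 0)
P(z) = 4*z**2 (P(z) = (2*z)*(2*z) = 4*z**2)
(T(0) + P(k(5, 1)))**2 = (0 + 4*(5*1)**2)**2 = (0 + 4*5**2)**2 = (0 + 4*25)**2 = (0 + 100)**2 = 100**2 = 10000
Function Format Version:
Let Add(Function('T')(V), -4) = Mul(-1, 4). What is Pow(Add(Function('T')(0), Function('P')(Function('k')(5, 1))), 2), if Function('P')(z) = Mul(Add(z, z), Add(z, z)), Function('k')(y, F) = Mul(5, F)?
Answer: 10000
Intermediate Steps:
Function('T')(V) = 0 (Function('T')(V) = Add(4, Mul(-1, 4)) = Add(4, -4) = 0)
Function('P')(z) = Mul(4, Pow(z, 2)) (Function('P')(z) = Mul(Mul(2, z), Mul(2, z)) = Mul(4, Pow(z, 2)))
Pow(Add(Function('T')(0), Function('P')(Function('k')(5, 1))), 2) = Pow(Add(0, Mul(4, Pow(Mul(5, 1), 2))), 2) = Pow(Add(0, Mul(4, Pow(5, 2))), 2) = Pow(Add(0, Mul(4, 25)), 2) = Pow(Add(0, 100), 2) = Pow(100, 2) = 10000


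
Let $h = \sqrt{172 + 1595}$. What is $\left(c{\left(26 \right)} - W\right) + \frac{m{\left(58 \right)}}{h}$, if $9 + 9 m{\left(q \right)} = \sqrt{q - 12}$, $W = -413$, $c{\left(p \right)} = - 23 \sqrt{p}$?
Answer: $413 - 23 \sqrt{26} + \frac{\sqrt{1767} \left(-9 + \sqrt{46}\right)}{15903} \approx 295.72$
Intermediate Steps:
$m{\left(q \right)} = -1 + \frac{\sqrt{-12 + q}}{9}$ ($m{\left(q \right)} = -1 + \frac{\sqrt{q - 12}}{9} = -1 + \frac{\sqrt{-12 + q}}{9}$)
$h = \sqrt{1767} \approx 42.036$
$\left(c{\left(26 \right)} - W\right) + \frac{m{\left(58 \right)}}{h} = \left(- 23 \sqrt{26} - -413\right) + \frac{-1 + \frac{\sqrt{-12 + 58}}{9}}{\sqrt{1767}} = \left(- 23 \sqrt{26} + 413\right) + \left(-1 + \frac{\sqrt{46}}{9}\right) \frac{\sqrt{1767}}{1767} = \left(413 - 23 \sqrt{26}\right) + \frac{\sqrt{1767} \left(-1 + \frac{\sqrt{46}}{9}\right)}{1767} = 413 - 23 \sqrt{26} + \frac{\sqrt{1767} \left(-1 + \frac{\sqrt{46}}{9}\right)}{1767}$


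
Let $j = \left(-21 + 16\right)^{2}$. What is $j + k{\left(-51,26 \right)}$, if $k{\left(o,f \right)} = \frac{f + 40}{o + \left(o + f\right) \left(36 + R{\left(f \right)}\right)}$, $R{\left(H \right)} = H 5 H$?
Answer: $\frac{2136209}{85451} \approx 24.999$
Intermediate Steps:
$j = 25$ ($j = \left(-5\right)^{2} = 25$)
$R{\left(H \right)} = 5 H^{2}$ ($R{\left(H \right)} = 5 H H = 5 H^{2}$)
$k{\left(o,f \right)} = \frac{40 + f}{o + \left(36 + 5 f^{2}\right) \left(f + o\right)}$ ($k{\left(o,f \right)} = \frac{f + 40}{o + \left(o + f\right) \left(36 + 5 f^{2}\right)} = \frac{40 + f}{o + \left(f + o\right) \left(36 + 5 f^{2}\right)} = \frac{40 + f}{o + \left(36 + 5 f^{2}\right) \left(f + o\right)}$)
$j + k{\left(-51,26 \right)} = 25 + \frac{40 + 26}{5 \cdot 26^{3} + 36 \cdot 26 + 37 \left(-51\right) + 5 \left(-51\right) 26^{2}} = 25 + \frac{1}{5 \cdot 17576 + 936 - 1887 + 5 \left(-51\right) 676} \cdot 66 = 25 + \frac{1}{87880 + 936 - 1887 - 172380} \cdot 66 = 25 + \frac{1}{-85451} \cdot 66 = 25 - \frac{66}{85451} = \frac{2136209}{85451}$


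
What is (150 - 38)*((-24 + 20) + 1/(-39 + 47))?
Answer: -434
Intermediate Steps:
(150 - 38)*((-24 + 20) + 1/(-39 + 47)) = 112*(-4 + 1/8) = 112*(-4 + ⅛) = 112*(-31/8) = -434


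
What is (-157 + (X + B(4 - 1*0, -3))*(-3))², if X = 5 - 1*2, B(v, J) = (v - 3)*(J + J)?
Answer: 21904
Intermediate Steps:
B(v, J) = 2*J*(-3 + v) (B(v, J) = (-3 + v)*(2*J) = 2*J*(-3 + v))
X = 3 (X = 5 - 2 = 3)
(-157 + (X + B(4 - 1*0, -3))*(-3))² = (-157 + (3 + 2*(-3)*(-3 + (4 - 1*0)))*(-3))² = (-157 + (3 + 2*(-3)*(-3 + (4 + 0)))*(-3))² = (-157 + (3 + 2*(-3)*(-3 + 4))*(-3))² = (-157 + (3 + 2*(-3)*1)*(-3))² = (-157 + (3 - 6)*(-3))² = (-157 - 3*(-3))² = (-157 + 9)² = (-148)² = 21904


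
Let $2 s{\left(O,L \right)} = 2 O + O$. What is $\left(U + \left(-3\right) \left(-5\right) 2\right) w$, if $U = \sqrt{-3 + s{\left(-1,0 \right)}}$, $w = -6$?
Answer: $-180 - 9 i \sqrt{2} \approx -180.0 - 12.728 i$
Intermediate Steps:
$s{\left(O,L \right)} = \frac{3 O}{2}$ ($s{\left(O,L \right)} = \frac{2 O + O}{2} = \frac{3 O}{2}$)
$U = \frac{3 i \sqrt{2}}{2}$ ($U = \sqrt{-3 + \frac{3}{2} \left(-1\right)} = \sqrt{-3 - \frac{3}{2}} = \sqrt{- \frac{9}{2}} = \frac{3 i \sqrt{2}}{2} \approx 2.1213 i$)
$\left(U + \left(-3\right) \left(-5\right) 2\right) w = \left(\frac{3 i \sqrt{2}}{2} + \left(-3\right) \left(-5\right) 2\right) \left(-6\right) = \left(\frac{3 i \sqrt{2}}{2} + 15 \cdot 2\right) \left(-6\right) = \left(\frac{3 i \sqrt{2}}{2} + 30\right) \left(-6\right) = \left(30 + \frac{3 i \sqrt{2}}{2}\right) \left(-6\right) = -180 - 9 i \sqrt{2}$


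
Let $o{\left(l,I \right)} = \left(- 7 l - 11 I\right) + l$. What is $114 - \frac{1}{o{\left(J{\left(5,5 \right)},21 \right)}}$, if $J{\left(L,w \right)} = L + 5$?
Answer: $\frac{33175}{291} \approx 114.0$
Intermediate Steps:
$J{\left(L,w \right)} = 5 + L$
$o{\left(l,I \right)} = - 11 I - 6 l$ ($o{\left(l,I \right)} = \left(- 11 I - 7 l\right) + l = - 11 I - 6 l$)
$114 - \frac{1}{o{\left(J{\left(5,5 \right)},21 \right)}} = 114 - \frac{1}{\left(-11\right) 21 - 6 \left(5 + 5\right)} = 114 - \frac{1}{-231 - 60} = 114 - \frac{1}{-291} = 114 - - \frac{1}{291} = 114 + \frac{1}{291} = \frac{33175}{291}$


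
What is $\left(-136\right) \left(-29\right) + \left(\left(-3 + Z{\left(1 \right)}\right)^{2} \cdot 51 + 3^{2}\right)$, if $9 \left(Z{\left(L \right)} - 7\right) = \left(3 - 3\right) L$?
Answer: $4769$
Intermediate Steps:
$Z{\left(L \right)} = 7$ ($Z{\left(L \right)} = 7 + \frac{\left(3 - 3\right) L}{9} = 7 + \frac{0 L}{9} = 7 + \frac{1}{9} \cdot 0 = 7 + 0 = 7$)
$\left(-136\right) \left(-29\right) + \left(\left(-3 + Z{\left(1 \right)}\right)^{2} \cdot 51 + 3^{2}\right) = \left(-136\right) \left(-29\right) + \left(\left(-3 + 7\right)^{2} \cdot 51 + 3^{2}\right) = 3944 + \left(4^{2} \cdot 51 + 9\right) = 3944 + \left(16 \cdot 51 + 9\right) = 3944 + \left(816 + 9\right) = 3944 + 825 = 4769$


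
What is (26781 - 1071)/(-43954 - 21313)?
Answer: -25710/65267 ≈ -0.39392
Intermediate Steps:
(26781 - 1071)/(-43954 - 21313) = 25710/(-65267) = 25710*(-1/65267) = -25710/65267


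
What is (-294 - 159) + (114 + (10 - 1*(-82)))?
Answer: -247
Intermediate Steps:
(-294 - 159) + (114 + (10 - 1*(-82))) = -453 + (114 + (10 + 82)) = -453 + (114 + 92) = -453 + 206 = -247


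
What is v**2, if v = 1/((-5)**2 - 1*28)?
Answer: 1/9 ≈ 0.11111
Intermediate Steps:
v = -1/3 (v = 1/(25 - 28) = 1/(-3) = -1/3 ≈ -0.33333)
v**2 = (-1/3)**2 = 1/9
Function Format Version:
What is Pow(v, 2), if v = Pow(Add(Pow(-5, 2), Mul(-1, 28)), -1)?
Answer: Rational(1, 9) ≈ 0.11111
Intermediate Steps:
v = Rational(-1, 3) (v = Pow(Add(25, -28), -1) = Pow(-3, -1) = Rational(-1, 3) ≈ -0.33333)
Pow(v, 2) = Pow(Rational(-1, 3), 2) = Rational(1, 9)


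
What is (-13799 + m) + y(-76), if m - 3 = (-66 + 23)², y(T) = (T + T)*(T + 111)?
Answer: -17267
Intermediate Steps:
y(T) = 2*T*(111 + T) (y(T) = (2*T)*(111 + T) = 2*T*(111 + T))
m = 1852 (m = 3 + (-66 + 23)² = 3 + (-43)² = 3 + 1849 = 1852)
(-13799 + m) + y(-76) = (-13799 + 1852) + 2*(-76)*(111 - 76) = -11947 + 2*(-76)*35 = -11947 - 5320 = -17267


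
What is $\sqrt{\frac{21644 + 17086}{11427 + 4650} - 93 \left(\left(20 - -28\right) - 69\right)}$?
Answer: $\frac{\sqrt{56157159283}}{5359} \approx 44.22$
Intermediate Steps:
$\sqrt{\frac{21644 + 17086}{11427 + 4650} - 93 \left(\left(20 - -28\right) - 69\right)} = \sqrt{\frac{38730}{16077} - 93 \left(\left(20 + 28\right) - 69\right)} = \sqrt{38730 \cdot \frac{1}{16077} - 93 \left(48 - 69\right)} = \sqrt{\frac{12910}{5359} - -1953} = \sqrt{\frac{12910}{5359} + 1953} = \sqrt{\frac{10479037}{5359}} = \frac{\sqrt{56157159283}}{5359}$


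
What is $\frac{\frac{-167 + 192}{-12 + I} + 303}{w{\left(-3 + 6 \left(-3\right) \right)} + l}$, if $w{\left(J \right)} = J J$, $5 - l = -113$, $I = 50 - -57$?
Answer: $\frac{134}{247} \approx 0.54251$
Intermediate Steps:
$I = 107$ ($I = 50 + 57 = 107$)
$l = 118$ ($l = 5 - -113 = 5 + 113 = 118$)
$w{\left(J \right)} = J^{2}$
$\frac{\frac{-167 + 192}{-12 + I} + 303}{w{\left(-3 + 6 \left(-3\right) \right)} + l} = \frac{\frac{-167 + 192}{-12 + 107} + 303}{\left(-3 + 6 \left(-3\right)\right)^{2} + 118} = \frac{\frac{25}{95} + 303}{\left(-3 - 18\right)^{2} + 118} = \frac{25 \cdot \frac{1}{95} + 303}{\left(-21\right)^{2} + 118} = \frac{\frac{5}{19} + 303}{441 + 118} = \frac{5762}{19 \cdot 559} = \frac{5762}{19} \cdot \frac{1}{559} = \frac{134}{247}$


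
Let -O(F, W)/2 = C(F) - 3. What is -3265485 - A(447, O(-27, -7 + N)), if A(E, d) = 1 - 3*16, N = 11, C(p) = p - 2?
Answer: -3265438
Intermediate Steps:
C(p) = -2 + p
O(F, W) = 10 - 2*F (O(F, W) = -2*((-2 + F) - 3) = -2*(-5 + F) = 10 - 2*F)
A(E, d) = -47 (A(E, d) = 1 - 48 = -47)
-3265485 - A(447, O(-27, -7 + N)) = -3265485 - 1*(-47) = -3265485 + 47 = -3265438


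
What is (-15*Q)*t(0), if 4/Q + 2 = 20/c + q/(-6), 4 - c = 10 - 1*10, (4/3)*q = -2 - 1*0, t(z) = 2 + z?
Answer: -480/13 ≈ -36.923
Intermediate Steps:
q = -3/2 (q = 3*(-2 - 1*0)/4 = 3*(-2 + 0)/4 = (3/4)*(-2) = -3/2 ≈ -1.5000)
c = 4 (c = 4 - (10 - 1*10) = 4 - (10 - 10) = 4 - 1*0 = 4 + 0 = 4)
Q = 16/13 (Q = 4/(-2 + (20/4 - 3/2/(-6))) = 4/(-2 + (20*(1/4) - 3/2*(-1/6))) = 4/(-2 + (5 + 1/4)) = 4/(-2 + 21/4) = 4/(13/4) = 4*(4/13) = 16/13 ≈ 1.2308)
(-15*Q)*t(0) = (-15*16/13)*(2 + 0) = -240/13*2 = -480/13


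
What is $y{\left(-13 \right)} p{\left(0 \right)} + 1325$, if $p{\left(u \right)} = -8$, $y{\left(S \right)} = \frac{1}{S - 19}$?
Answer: $\frac{5301}{4} \approx 1325.3$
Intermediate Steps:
$y{\left(S \right)} = \frac{1}{-19 + S}$
$y{\left(-13 \right)} p{\left(0 \right)} + 1325 = \frac{1}{-19 - 13} \left(-8\right) + 1325 = \frac{1}{-32} \left(-8\right) + 1325 = \left(- \frac{1}{32}\right) \left(-8\right) + 1325 = \frac{1}{4} + 1325 = \frac{5301}{4}$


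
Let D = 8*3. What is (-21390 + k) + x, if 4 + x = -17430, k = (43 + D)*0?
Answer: -38824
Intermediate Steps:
D = 24
k = 0 (k = (43 + 24)*0 = 67*0 = 0)
x = -17434 (x = -4 - 17430 = -17434)
(-21390 + k) + x = (-21390 + 0) - 17434 = -21390 - 17434 = -38824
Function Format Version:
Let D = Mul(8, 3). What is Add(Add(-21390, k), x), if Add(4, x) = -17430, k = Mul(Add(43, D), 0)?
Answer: -38824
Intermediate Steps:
D = 24
k = 0 (k = Mul(Add(43, 24), 0) = Mul(67, 0) = 0)
x = -17434 (x = Add(-4, -17430) = -17434)
Add(Add(-21390, k), x) = Add(Add(-21390, 0), -17434) = Add(-21390, -17434) = -38824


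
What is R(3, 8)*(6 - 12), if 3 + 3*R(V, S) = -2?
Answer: 10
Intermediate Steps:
R(V, S) = -5/3 (R(V, S) = -1 + (1/3)*(-2) = -1 - 2/3 = -5/3)
R(3, 8)*(6 - 12) = -5*(6 - 12)/3 = -5/3*(-6) = 10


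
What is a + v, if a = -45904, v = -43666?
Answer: -89570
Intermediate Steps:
a + v = -45904 - 43666 = -89570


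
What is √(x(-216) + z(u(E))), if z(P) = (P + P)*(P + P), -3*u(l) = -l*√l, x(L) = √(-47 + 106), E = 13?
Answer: √(8788 + 9*√59)/3 ≈ 31.371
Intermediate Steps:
x(L) = √59
u(l) = l^(3/2)/3 (u(l) = -(-1)*l*√l/3 = -(-1)*l^(3/2)/3 = l^(3/2)/3)
z(P) = 4*P² (z(P) = (2*P)*(2*P) = 4*P²)
√(x(-216) + z(u(E))) = √(√59 + 4*(13^(3/2)/3)²) = √(√59 + 4*((13*√13)/3)²) = √(√59 + 4*(13*√13/3)²) = √(√59 + 4*(2197/9)) = √(√59 + 8788/9) = √(8788/9 + √59)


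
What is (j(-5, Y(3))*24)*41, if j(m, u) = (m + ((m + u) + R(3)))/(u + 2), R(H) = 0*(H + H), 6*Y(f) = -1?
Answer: -60024/11 ≈ -5456.7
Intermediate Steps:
Y(f) = -⅙ (Y(f) = (⅙)*(-1) = -⅙)
R(H) = 0 (R(H) = 0*(2*H) = 0)
j(m, u) = (u + 2*m)/(2 + u) (j(m, u) = (m + ((m + u) + 0))/(u + 2) = (m + (m + u))/(2 + u) = (u + 2*m)/(2 + u))
(j(-5, Y(3))*24)*41 = (((-⅙ + 2*(-5))/(2 - ⅙))*24)*41 = (((-⅙ - 10)/(11/6))*24)*41 = (((6/11)*(-61/6))*24)*41 = -61/11*24*41 = -1464/11*41 = -60024/11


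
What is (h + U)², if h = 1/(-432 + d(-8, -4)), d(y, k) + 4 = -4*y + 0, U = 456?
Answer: 33938113729/163216 ≈ 2.0793e+5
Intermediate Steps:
d(y, k) = -4 - 4*y (d(y, k) = -4 + (-4*y + 0) = -4 - 4*y)
h = -1/404 (h = 1/(-432 + (-4 - 4*(-8))) = 1/(-432 + (-4 + 32)) = 1/(-432 + 28) = 1/(-404) = -1/404 ≈ -0.0024752)
(h + U)² = (-1/404 + 456)² = (184223/404)² = 33938113729/163216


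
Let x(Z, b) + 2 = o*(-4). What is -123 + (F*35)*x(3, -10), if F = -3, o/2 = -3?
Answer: -2433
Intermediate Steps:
o = -6 (o = 2*(-3) = -6)
x(Z, b) = 22 (x(Z, b) = -2 - 6*(-4) = -2 + 24 = 22)
-123 + (F*35)*x(3, -10) = -123 - 3*35*22 = -123 - 105*22 = -123 - 2310 = -2433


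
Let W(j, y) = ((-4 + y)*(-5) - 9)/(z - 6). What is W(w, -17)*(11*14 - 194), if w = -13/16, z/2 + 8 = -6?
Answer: 1920/17 ≈ 112.94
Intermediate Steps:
z = -28 (z = -16 + 2*(-6) = -16 - 12 = -28)
w = -13/16 (w = -13*1/16 = -13/16 ≈ -0.81250)
W(j, y) = -11/34 + 5*y/34 (W(j, y) = ((-4 + y)*(-5) - 9)/(-28 - 6) = ((20 - 5*y) - 9)/(-34) = (11 - 5*y)*(-1/34) = -11/34 + 5*y/34)
W(w, -17)*(11*14 - 194) = (-11/34 + (5/34)*(-17))*(11*14 - 194) = (-11/34 - 5/2)*(154 - 194) = -48/17*(-40) = 1920/17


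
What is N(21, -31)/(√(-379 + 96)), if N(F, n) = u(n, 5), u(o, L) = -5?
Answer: 5*I*√283/283 ≈ 0.29722*I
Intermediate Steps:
N(F, n) = -5
N(21, -31)/(√(-379 + 96)) = -5/√(-379 + 96) = -5*(-I*√283/283) = -(-5)*I*√283/283 = 5*I*√283/283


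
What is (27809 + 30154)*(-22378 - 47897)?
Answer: -4073349825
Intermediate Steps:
(27809 + 30154)*(-22378 - 47897) = 57963*(-70275) = -4073349825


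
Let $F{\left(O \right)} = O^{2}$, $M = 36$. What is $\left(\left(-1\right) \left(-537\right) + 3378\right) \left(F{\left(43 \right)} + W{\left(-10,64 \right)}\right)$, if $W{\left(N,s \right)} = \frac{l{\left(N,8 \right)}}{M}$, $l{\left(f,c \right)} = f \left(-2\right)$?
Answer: $7241010$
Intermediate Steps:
$l{\left(f,c \right)} = - 2 f$
$W{\left(N,s \right)} = - \frac{N}{18}$ ($W{\left(N,s \right)} = \frac{\left(-2\right) N}{36} = - 2 N \frac{1}{36} = - \frac{N}{18}$)
$\left(\left(-1\right) \left(-537\right) + 3378\right) \left(F{\left(43 \right)} + W{\left(-10,64 \right)}\right) = \left(\left(-1\right) \left(-537\right) + 3378\right) \left(43^{2} - - \frac{5}{9}\right) = \left(537 + 3378\right) \left(1849 + \frac{5}{9}\right) = 3915 \cdot \frac{16646}{9} = 7241010$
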